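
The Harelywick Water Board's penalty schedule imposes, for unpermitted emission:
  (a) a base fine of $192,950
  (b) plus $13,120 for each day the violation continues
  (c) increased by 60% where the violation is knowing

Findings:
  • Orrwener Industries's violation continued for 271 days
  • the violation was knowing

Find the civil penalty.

$5,997,552

Per-day component: 271 × $13,120 = $3,555,520
Base plus per-day: $192,950 + $3,555,520 = $3,748,470
Enhancement: 60% of $3,748,470 = $2,249,082
Enhanced fine: $3,748,470 + $2,249,082 = $5,997,552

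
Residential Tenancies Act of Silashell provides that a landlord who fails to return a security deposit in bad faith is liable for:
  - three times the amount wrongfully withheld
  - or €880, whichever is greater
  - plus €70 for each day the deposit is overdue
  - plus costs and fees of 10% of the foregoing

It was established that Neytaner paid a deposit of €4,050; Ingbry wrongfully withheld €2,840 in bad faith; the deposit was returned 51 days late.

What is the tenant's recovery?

Recovery: €13,299

Trebled: 3 × €2,840 = €8,520
Minimum €880: €8,520 meets the minimum, no increase.
Late-return penalty: 51 × €70 = €3,570
Damages plus late penalty: €8,520 + €3,570 = €12,090
Costs and fees: 10% of €12,090 = €1,209
Total recovery: €12,090 + €1,209 = €13,299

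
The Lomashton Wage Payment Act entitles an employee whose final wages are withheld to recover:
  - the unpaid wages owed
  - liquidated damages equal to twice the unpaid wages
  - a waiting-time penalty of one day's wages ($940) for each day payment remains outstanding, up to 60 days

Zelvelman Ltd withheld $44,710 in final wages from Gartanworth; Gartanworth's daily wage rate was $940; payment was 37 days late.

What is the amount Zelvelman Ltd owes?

Doubled: 2 × $44,710 = $89,420
Penalty days: min(37, 60) = 37
Waiting-time penalty: 37 × $940 = $34,780
Total award: $44,710 + $89,420 + $34,780 = $168,910

$168,910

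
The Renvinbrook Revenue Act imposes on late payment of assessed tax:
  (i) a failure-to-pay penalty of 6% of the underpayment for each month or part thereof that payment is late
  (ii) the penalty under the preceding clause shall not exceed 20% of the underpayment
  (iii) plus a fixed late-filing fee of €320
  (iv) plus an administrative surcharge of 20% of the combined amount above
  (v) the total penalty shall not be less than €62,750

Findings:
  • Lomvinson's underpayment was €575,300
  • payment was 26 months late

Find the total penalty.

Penalty: €138,456

Accrued rate: 6% × 26 = 156%, capped at 20% → 20%
Failure-to-pay penalty: 20% of €575,300 = €115,060
Penalty before surcharge: €115,060 + €320 = €115,380
Administrative surcharge: 20% of €115,380 = €23,076
Total penalty: €115,380 + €23,076 = €138,456
Minimum €62,750: €138,456 meets the minimum, no increase.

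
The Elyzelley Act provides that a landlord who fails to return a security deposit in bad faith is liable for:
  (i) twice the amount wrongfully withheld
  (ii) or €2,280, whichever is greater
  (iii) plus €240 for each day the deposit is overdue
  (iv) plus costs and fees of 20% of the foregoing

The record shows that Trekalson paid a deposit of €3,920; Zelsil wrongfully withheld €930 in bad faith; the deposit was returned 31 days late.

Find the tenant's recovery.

Doubled: 2 × €930 = €1,860
Minimum €2,280: €1,860 is below the minimum → €2,280
Late-return penalty: 31 × €240 = €7,440
Damages plus late penalty: €2,280 + €7,440 = €9,720
Costs and fees: 20% of €9,720 = €1,944
Total recovery: €9,720 + €1,944 = €11,664

Recovery: €11,664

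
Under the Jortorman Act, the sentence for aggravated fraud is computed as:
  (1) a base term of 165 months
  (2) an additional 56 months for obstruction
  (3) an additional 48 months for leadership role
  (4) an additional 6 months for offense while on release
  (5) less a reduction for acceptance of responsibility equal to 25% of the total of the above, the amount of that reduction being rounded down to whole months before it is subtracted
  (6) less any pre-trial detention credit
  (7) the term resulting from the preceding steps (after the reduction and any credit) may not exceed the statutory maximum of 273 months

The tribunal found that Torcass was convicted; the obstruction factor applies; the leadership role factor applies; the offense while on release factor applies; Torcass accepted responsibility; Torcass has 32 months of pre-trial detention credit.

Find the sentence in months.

175 months

Obstruction enhancement: +56 months
Leadership role enhancement: +48 months
Offense while on release enhancement: +6 months
Adjusted term: 165 months + 56 months + 48 months + 6 months = 275 months
Acceptance of responsibility reduction: 25% of 275 months = 68 months (rounded down)
After reduction: 275 − 68 = 207 months
Less pre-trial detention credit: 207 months − 32 months = 175 months
Cap at 273 months: 175 months is within the cap, no reduction.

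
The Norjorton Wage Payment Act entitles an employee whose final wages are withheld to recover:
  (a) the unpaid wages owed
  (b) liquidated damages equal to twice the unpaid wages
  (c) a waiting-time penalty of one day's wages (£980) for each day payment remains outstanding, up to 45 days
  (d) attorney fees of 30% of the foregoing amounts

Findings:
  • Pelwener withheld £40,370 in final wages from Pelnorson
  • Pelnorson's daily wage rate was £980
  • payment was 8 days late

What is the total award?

£167,635

Doubled: 2 × £40,370 = £80,740
Penalty days: min(8, 45) = 8
Waiting-time penalty: 8 × £980 = £7,840
Subtotal: £40,370 + £80,740 + £7,840 = £128,950
Attorney fees: 30% of £128,950 = £38,685
Total award: £128,950 + £38,685 = £167,635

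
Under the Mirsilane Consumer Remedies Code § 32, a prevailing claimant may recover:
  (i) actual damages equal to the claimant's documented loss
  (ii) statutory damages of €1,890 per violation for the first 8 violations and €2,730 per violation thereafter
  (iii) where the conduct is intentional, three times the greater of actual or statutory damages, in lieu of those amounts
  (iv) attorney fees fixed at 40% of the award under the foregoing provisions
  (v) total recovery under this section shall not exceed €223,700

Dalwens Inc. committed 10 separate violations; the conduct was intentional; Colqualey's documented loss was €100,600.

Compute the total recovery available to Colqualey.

First 8 violations: 8 × €1,890 = €15,120
Remaining violations: (10 − 8) × €2,730 = €5,460
Statutory damages: €15,120 + €5,460 = €20,580
Greater of actual damages (€100,600) or statutory damages (€20,580): €100,600
Trebled: 3 × €100,600 = €301,800
Attorney fees: 40% of €301,800 = €120,720
Total before cap: €301,800 + €120,720 = €422,520
Cap at €223,700: €422,520 exceeds the cap → €223,700

€223,700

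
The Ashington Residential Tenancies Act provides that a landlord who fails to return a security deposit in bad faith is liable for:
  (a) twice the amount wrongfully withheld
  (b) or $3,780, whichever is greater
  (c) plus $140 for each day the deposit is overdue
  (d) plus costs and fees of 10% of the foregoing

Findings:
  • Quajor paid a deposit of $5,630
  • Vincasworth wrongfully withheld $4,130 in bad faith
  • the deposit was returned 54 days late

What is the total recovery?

Doubled: 2 × $4,130 = $8,260
Minimum $3,780: $8,260 meets the minimum, no increase.
Late-return penalty: 54 × $140 = $7,560
Damages plus late penalty: $8,260 + $7,560 = $15,820
Costs and fees: 10% of $15,820 = $1,582
Total recovery: $15,820 + $1,582 = $17,402

Recovery: $17,402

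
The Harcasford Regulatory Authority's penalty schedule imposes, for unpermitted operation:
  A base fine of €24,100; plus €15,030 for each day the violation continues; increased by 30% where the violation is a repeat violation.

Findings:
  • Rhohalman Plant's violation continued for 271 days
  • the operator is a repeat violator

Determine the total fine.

€5,326,399

Per-day component: 271 × €15,030 = €4,073,130
Base plus per-day: €24,100 + €4,073,130 = €4,097,230
Enhancement: 30% of €4,097,230 = €1,229,169
Enhanced fine: €4,097,230 + €1,229,169 = €5,326,399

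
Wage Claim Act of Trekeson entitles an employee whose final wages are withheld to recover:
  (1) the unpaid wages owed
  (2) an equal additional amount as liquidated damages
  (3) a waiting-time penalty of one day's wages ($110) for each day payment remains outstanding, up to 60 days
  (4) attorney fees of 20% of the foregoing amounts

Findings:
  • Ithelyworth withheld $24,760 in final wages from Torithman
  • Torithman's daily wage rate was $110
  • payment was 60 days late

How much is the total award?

Liquidated damages (equal amount): $24,760
Penalty days: min(60, 60) = 60
Waiting-time penalty: 60 × $110 = $6,600
Subtotal: $24,760 + $24,760 + $6,600 = $56,120
Attorney fees: 20% of $56,120 = $11,224
Total award: $56,120 + $11,224 = $67,344

Total award: $67,344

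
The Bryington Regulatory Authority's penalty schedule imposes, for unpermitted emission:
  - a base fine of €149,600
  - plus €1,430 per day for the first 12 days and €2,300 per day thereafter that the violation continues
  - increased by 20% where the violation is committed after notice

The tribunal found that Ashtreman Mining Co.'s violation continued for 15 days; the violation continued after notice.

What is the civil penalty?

€208,392

First 12 days: 12 × €1,430 = €17,160
Remaining days: (15 − 12) × €2,300 = €6,900
Per-day component: €17,160 + €6,900 = €24,060
Base plus per-day: €149,600 + €24,060 = €173,660
Enhancement: 20% of €173,660 = €34,732
Enhanced fine: €173,660 + €34,732 = €208,392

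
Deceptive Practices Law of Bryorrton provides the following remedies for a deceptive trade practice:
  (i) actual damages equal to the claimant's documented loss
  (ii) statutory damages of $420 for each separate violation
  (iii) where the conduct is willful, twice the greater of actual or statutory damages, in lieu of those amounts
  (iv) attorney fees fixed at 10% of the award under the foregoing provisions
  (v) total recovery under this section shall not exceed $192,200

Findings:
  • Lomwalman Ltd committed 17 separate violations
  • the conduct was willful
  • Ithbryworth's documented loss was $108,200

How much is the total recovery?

Statutory damages: 17 × $420 = $7,140
Greater of actual damages ($108,200) or statutory damages ($7,140): $108,200
Doubled: 2 × $108,200 = $216,400
Attorney fees: 10% of $216,400 = $21,640
Total before cap: $216,400 + $21,640 = $238,040
Cap at $192,200: $238,040 exceeds the cap → $192,200

Total recovery: $192,200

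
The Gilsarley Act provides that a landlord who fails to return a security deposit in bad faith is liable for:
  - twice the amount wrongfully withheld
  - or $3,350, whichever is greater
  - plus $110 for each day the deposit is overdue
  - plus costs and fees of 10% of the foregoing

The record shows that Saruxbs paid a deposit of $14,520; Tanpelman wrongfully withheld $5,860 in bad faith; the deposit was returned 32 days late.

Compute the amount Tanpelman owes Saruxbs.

$16,764

Doubled: 2 × $5,860 = $11,720
Minimum $3,350: $11,720 meets the minimum, no increase.
Late-return penalty: 32 × $110 = $3,520
Damages plus late penalty: $11,720 + $3,520 = $15,240
Costs and fees: 10% of $15,240 = $1,524
Total recovery: $15,240 + $1,524 = $16,764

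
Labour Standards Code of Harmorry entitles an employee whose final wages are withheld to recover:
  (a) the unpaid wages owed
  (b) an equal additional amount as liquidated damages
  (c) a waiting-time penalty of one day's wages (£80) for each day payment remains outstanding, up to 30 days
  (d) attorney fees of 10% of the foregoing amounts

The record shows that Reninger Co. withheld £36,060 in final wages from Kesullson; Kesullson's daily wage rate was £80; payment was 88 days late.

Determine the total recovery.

Liquidated damages (equal amount): £36,060
Penalty days: min(88, 30) = 30
Waiting-time penalty: 30 × £80 = £2,400
Subtotal: £36,060 + £36,060 + £2,400 = £74,520
Attorney fees: 10% of £74,520 = £7,452
Total award: £74,520 + £7,452 = £81,972

£81,972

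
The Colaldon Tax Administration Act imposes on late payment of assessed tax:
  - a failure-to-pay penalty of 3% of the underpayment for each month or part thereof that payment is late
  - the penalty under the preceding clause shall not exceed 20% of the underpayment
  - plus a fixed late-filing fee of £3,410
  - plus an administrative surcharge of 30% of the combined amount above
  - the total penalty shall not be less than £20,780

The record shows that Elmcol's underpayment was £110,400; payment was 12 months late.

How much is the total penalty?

£33,137

Accrued rate: 3% × 12 = 36%, capped at 20% → 20%
Failure-to-pay penalty: 20% of £110,400 = £22,080
Penalty before surcharge: £22,080 + £3,410 = £25,490
Administrative surcharge: 30% of £25,490 = £7,647
Total penalty: £25,490 + £7,647 = £33,137
Minimum £20,780: £33,137 meets the minimum, no increase.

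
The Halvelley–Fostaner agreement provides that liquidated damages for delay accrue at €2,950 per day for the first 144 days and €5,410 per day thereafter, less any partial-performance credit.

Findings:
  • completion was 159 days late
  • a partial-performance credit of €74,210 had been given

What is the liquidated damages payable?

€431,740

First 144 days: 144 × €2,950 = €424,800
Remaining days: (159 − 144) × €5,410 = €81,150
Accrued per-day damages: €424,800 + €81,150 = €505,950
Less partial-performance credit: €505,950 − €74,210 = €431,740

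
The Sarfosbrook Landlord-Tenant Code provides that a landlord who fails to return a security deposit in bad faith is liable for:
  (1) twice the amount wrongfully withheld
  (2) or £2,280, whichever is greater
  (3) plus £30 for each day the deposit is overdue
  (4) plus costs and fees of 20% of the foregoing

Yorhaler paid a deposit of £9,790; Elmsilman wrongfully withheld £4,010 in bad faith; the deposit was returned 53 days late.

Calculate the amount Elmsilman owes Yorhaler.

£11,532

Doubled: 2 × £4,010 = £8,020
Minimum £2,280: £8,020 meets the minimum, no increase.
Late-return penalty: 53 × £30 = £1,590
Damages plus late penalty: £8,020 + £1,590 = £9,610
Costs and fees: 20% of £9,610 = £1,922
Total recovery: £9,610 + £1,922 = £11,532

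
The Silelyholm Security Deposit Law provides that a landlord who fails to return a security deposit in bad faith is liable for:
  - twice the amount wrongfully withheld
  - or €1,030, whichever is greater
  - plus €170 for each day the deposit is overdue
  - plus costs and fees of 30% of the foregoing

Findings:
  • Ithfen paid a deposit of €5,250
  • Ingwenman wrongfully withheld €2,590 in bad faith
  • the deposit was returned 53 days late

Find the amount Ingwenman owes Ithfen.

Recovery: €18,447

Doubled: 2 × €2,590 = €5,180
Minimum €1,030: €5,180 meets the minimum, no increase.
Late-return penalty: 53 × €170 = €9,010
Damages plus late penalty: €5,180 + €9,010 = €14,190
Costs and fees: 30% of €14,190 = €4,257
Total recovery: €14,190 + €4,257 = €18,447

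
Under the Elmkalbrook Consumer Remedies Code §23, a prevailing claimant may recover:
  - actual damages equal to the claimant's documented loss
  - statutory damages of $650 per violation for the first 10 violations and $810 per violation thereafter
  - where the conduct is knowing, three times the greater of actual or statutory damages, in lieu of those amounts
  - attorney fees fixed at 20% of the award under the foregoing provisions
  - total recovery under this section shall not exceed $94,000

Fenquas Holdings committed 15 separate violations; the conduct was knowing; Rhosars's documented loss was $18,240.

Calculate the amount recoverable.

First 10 violations: 10 × $650 = $6,500
Remaining violations: (15 − 10) × $810 = $4,050
Statutory damages: $6,500 + $4,050 = $10,550
Greater of actual damages ($18,240) or statutory damages ($10,550): $18,240
Trebled: 3 × $18,240 = $54,720
Attorney fees: 20% of $54,720 = $10,944
Total before cap: $54,720 + $10,944 = $65,664
Cap at $94,000: $65,664 is within the cap, no reduction.

$65,664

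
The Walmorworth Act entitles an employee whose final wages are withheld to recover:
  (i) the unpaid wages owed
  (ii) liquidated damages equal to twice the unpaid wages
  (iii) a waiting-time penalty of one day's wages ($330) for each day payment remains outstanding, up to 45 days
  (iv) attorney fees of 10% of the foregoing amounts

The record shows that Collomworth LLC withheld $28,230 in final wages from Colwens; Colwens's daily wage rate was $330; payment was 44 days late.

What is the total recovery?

Doubled: 2 × $28,230 = $56,460
Penalty days: min(44, 45) = 44
Waiting-time penalty: 44 × $330 = $14,520
Subtotal: $28,230 + $56,460 + $14,520 = $99,210
Attorney fees: 10% of $99,210 = $9,921
Total award: $99,210 + $9,921 = $109,131

$109,131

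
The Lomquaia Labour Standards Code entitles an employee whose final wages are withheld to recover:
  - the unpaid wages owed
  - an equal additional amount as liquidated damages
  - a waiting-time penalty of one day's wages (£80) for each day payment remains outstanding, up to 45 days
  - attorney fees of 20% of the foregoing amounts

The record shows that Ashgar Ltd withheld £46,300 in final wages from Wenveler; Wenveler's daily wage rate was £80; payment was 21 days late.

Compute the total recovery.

£113,136

Liquidated damages (equal amount): £46,300
Penalty days: min(21, 45) = 21
Waiting-time penalty: 21 × £80 = £1,680
Subtotal: £46,300 + £46,300 + £1,680 = £94,280
Attorney fees: 20% of £94,280 = £18,856
Total award: £94,280 + £18,856 = £113,136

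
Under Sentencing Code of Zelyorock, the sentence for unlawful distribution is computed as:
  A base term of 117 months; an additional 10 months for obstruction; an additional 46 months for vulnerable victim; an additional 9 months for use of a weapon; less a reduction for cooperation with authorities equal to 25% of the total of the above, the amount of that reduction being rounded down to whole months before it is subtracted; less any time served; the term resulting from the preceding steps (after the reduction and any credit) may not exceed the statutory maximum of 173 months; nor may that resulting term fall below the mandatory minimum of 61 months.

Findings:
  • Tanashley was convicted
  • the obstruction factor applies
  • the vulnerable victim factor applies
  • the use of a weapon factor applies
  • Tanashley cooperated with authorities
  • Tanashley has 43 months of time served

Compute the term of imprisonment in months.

94 months

Obstruction enhancement: +10 months
Vulnerable victim enhancement: +46 months
Use of a weapon enhancement: +9 months
Adjusted term: 117 months + 10 months + 46 months + 9 months = 182 months
Cooperation with authorities reduction: 25% of 182 months = 45 months (rounded down)
After reduction: 182 − 45 = 137 months
Less time served: 137 months − 43 months = 94 months
Cap at 173 months: 94 months is within the cap, no reduction.
Minimum 61 months: 94 months meets the minimum, no increase.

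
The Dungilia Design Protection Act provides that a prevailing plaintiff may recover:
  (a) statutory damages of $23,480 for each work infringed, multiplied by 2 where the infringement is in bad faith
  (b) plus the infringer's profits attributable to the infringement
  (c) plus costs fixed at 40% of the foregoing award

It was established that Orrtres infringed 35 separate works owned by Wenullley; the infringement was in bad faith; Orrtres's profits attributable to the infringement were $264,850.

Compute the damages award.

$2,671,830

Statutory damages: 35 × $23,480 = $821,800
Doubled: 2 × $821,800 = $1,643,600
Combined award: $1,643,600 + $264,850 = $1,908,450
Costs: 40% of $1,908,450 = $763,380
Award plus costs: $1,908,450 + $763,380 = $2,671,830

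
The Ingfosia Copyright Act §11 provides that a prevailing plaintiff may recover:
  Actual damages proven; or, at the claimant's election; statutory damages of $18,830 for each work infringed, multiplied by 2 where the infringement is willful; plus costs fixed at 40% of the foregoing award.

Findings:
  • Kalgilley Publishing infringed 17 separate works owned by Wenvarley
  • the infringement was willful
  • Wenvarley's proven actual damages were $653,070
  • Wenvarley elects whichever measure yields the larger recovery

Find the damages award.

Statutory damages: 17 × $18,830 = $320,110
Doubled: 2 × $320,110 = $640,220
Greater of actual damages ($653,070) or enhanced statutory damages ($640,220): $653,070
Costs: 40% of $653,070 = $261,228
Award plus costs: $653,070 + $261,228 = $914,298

$914,298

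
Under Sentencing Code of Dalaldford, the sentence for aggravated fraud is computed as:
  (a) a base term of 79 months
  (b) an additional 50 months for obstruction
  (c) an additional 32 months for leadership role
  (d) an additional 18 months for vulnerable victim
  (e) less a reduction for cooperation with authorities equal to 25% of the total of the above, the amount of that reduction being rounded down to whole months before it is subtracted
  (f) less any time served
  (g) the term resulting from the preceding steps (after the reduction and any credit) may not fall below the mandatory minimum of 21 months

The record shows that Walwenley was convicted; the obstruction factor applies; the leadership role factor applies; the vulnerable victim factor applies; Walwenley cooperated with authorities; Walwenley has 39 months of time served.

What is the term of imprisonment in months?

96 months

Obstruction enhancement: +50 months
Leadership role enhancement: +32 months
Vulnerable victim enhancement: +18 months
Adjusted term: 79 months + 50 months + 32 months + 18 months = 179 months
Cooperation with authorities reduction: 25% of 179 months = 44 months (rounded down)
After reduction: 179 − 44 = 135 months
Less time served: 135 months − 39 months = 96 months
Minimum 21 months: 96 months meets the minimum, no increase.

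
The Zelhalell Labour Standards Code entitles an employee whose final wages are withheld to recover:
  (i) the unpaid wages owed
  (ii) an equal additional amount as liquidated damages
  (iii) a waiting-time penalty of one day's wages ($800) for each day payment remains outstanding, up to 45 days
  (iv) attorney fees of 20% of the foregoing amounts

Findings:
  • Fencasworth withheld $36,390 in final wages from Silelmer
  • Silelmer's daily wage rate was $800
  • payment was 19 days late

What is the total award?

$105,576

Liquidated damages (equal amount): $36,390
Penalty days: min(19, 45) = 19
Waiting-time penalty: 19 × $800 = $15,200
Subtotal: $36,390 + $36,390 + $15,200 = $87,980
Attorney fees: 20% of $87,980 = $17,596
Total award: $87,980 + $17,596 = $105,576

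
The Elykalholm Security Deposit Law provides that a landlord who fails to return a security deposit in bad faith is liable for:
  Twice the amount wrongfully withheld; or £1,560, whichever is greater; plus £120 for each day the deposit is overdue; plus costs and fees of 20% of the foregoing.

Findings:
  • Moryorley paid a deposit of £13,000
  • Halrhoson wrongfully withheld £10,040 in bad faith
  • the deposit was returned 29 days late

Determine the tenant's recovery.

£28,272

Doubled: 2 × £10,040 = £20,080
Minimum £1,560: £20,080 meets the minimum, no increase.
Late-return penalty: 29 × £120 = £3,480
Damages plus late penalty: £20,080 + £3,480 = £23,560
Costs and fees: 20% of £23,560 = £4,712
Total recovery: £23,560 + £4,712 = £28,272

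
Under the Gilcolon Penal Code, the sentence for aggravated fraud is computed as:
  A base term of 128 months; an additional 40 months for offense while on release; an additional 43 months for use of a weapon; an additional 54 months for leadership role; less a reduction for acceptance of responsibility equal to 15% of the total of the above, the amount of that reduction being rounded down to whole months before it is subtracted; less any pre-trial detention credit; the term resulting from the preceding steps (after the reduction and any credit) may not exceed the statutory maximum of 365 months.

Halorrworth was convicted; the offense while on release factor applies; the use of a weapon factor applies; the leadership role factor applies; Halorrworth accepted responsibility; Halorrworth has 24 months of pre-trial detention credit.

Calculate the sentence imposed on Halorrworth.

Offense while on release enhancement: +40 months
Use of a weapon enhancement: +43 months
Leadership role enhancement: +54 months
Adjusted term: 128 months + 40 months + 43 months + 54 months = 265 months
Acceptance of responsibility reduction: 15% of 265 months = 39 months (rounded down)
After reduction: 265 − 39 = 226 months
Less pre-trial detention credit: 226 months − 24 months = 202 months
Cap at 365 months: 202 months is within the cap, no reduction.

202 months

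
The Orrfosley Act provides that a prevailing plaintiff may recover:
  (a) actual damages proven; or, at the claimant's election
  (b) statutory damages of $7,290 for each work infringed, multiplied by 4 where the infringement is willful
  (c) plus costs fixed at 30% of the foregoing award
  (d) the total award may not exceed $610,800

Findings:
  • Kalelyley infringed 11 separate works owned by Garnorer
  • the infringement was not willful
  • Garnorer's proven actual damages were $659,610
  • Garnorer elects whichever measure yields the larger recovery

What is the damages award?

$610,800

Statutory damages: 11 × $7,290 = $80,190
Infringement not willful: no ×4 enhancement.
Greater of actual damages ($659,610) or statutory damages ($80,190): $659,610
Costs: 30% of $659,610 = $197,883
Award plus costs: $659,610 + $197,883 = $857,493
Cap at $610,800: $857,493 exceeds the cap → $610,800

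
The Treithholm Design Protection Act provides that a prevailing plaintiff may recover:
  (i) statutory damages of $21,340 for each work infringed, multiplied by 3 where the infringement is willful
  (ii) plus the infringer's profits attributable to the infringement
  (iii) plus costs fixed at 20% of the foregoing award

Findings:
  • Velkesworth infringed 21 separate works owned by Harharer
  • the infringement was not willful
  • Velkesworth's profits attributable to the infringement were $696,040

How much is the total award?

Statutory damages: 21 × $21,340 = $448,140
Infringement not willful: no ×3 enhancement.
Combined award: $448,140 + $696,040 = $1,144,180
Costs: 20% of $1,144,180 = $228,836
Award plus costs: $1,144,180 + $228,836 = $1,373,016

$1,373,016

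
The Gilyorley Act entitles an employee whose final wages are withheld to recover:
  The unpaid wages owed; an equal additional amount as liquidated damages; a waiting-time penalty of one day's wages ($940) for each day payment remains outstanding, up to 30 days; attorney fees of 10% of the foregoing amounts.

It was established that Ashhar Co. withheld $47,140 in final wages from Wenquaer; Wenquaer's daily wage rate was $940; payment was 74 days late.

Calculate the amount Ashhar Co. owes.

Liquidated damages (equal amount): $47,140
Penalty days: min(74, 30) = 30
Waiting-time penalty: 30 × $940 = $28,200
Subtotal: $47,140 + $47,140 + $28,200 = $122,480
Attorney fees: 10% of $122,480 = $12,248
Total award: $122,480 + $12,248 = $134,728

$134,728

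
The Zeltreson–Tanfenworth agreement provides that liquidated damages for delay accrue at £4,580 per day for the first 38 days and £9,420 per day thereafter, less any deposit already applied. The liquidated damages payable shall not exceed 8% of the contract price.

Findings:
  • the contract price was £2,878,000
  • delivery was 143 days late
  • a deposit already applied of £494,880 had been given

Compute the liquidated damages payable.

Liquidated damages: £230,240

First 38 days: 38 × £4,580 = £174,040
Remaining days: (143 − 38) × £9,420 = £989,100
Accrued per-day damages: £174,040 + £989,100 = £1,163,140
Less deposit already applied: £1,163,140 − £494,880 = £668,260
Cap: 8% of £2,878,000 = £230,240
Cap at £230,240: £668,260 exceeds the cap → £230,240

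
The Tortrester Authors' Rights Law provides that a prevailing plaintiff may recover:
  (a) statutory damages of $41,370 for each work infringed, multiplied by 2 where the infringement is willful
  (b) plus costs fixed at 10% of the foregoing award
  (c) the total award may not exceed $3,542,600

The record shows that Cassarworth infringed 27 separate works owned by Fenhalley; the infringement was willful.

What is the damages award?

Statutory damages: 27 × $41,370 = $1,116,990
Doubled: 2 × $1,116,990 = $2,233,980
Costs: 10% of $2,233,980 = $223,398
Award plus costs: $2,233,980 + $223,398 = $2,457,378
Cap at $3,542,600: $2,457,378 is within the cap, no reduction.

$2,457,378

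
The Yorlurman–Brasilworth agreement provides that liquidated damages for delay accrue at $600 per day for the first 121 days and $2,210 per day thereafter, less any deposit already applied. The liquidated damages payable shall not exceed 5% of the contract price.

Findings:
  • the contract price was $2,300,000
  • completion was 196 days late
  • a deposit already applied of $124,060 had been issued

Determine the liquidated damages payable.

First 121 days: 121 × $600 = $72,600
Remaining days: (196 − 121) × $2,210 = $165,750
Accrued per-day damages: $72,600 + $165,750 = $238,350
Less deposit already applied: $238,350 − $124,060 = $114,290
Cap: 5% of $2,300,000 = $115,000
Cap at $115,000: $114,290 is within the cap, no reduction.

$114,290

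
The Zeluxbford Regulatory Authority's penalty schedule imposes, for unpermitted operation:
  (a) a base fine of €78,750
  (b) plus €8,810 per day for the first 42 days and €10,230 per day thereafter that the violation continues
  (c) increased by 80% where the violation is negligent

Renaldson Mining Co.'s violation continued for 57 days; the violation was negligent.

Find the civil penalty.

Civil penalty: €1,083,996

First 42 days: 42 × €8,810 = €370,020
Remaining days: (57 − 42) × €10,230 = €153,450
Per-day component: €370,020 + €153,450 = €523,470
Base plus per-day: €78,750 + €523,470 = €602,220
Enhancement: 80% of €602,220 = €481,776
Enhanced fine: €602,220 + €481,776 = €1,083,996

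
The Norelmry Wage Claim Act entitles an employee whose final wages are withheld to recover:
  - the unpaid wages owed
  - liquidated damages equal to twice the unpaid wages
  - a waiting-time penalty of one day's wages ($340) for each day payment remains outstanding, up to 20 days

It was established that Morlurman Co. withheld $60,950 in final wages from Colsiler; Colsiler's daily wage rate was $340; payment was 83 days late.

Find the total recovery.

$189,650

Doubled: 2 × $60,950 = $121,900
Penalty days: min(83, 20) = 20
Waiting-time penalty: 20 × $340 = $6,800
Total award: $60,950 + $121,900 + $6,800 = $189,650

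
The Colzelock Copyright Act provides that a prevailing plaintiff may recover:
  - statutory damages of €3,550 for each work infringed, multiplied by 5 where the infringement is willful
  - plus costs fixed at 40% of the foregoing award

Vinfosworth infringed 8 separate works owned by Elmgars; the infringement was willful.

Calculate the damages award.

€198,800

Statutory damages: 8 × €3,550 = €28,400
Multiplied by 5: 5 × €28,400 = €142,000
Costs: 40% of €142,000 = €56,800
Award plus costs: €142,000 + €56,800 = €198,800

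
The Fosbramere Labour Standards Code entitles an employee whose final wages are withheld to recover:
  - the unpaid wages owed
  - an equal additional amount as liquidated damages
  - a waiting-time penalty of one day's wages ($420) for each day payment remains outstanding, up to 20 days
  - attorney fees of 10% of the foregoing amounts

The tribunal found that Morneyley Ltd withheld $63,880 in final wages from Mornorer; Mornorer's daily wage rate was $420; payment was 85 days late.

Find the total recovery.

Liquidated damages (equal amount): $63,880
Penalty days: min(85, 20) = 20
Waiting-time penalty: 20 × $420 = $8,400
Subtotal: $63,880 + $63,880 + $8,400 = $136,160
Attorney fees: 10% of $136,160 = $13,616
Total award: $136,160 + $13,616 = $149,776

$149,776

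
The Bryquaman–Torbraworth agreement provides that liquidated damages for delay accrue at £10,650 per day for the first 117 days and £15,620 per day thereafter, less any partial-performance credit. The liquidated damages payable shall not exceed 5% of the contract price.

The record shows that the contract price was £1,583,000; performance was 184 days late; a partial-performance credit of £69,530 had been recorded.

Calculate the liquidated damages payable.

£79,150

First 117 days: 117 × £10,650 = £1,246,050
Remaining days: (184 − 117) × £15,620 = £1,046,540
Accrued per-day damages: £1,246,050 + £1,046,540 = £2,292,590
Less partial-performance credit: £2,292,590 − £69,530 = £2,223,060
Cap: 5% of £1,583,000 = £79,150
Cap at £79,150: £2,223,060 exceeds the cap → £79,150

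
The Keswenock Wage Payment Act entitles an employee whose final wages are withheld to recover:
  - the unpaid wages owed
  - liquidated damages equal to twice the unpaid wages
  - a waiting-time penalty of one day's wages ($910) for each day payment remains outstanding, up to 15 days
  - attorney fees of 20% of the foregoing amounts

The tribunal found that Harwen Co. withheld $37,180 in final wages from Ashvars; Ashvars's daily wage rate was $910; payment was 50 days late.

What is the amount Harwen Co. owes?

Doubled: 2 × $37,180 = $74,360
Penalty days: min(50, 15) = 15
Waiting-time penalty: 15 × $910 = $13,650
Subtotal: $37,180 + $74,360 + $13,650 = $125,190
Attorney fees: 20% of $125,190 = $25,038
Total award: $125,190 + $25,038 = $150,228

$150,228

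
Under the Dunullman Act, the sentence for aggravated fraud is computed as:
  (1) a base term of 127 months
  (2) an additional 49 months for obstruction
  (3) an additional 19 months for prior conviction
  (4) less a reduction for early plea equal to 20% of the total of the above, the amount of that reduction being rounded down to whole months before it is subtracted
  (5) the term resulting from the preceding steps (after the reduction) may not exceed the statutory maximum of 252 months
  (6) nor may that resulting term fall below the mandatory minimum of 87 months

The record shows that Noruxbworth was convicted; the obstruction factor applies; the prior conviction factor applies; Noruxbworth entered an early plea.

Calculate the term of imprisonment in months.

Obstruction enhancement: +49 months
Prior conviction enhancement: +19 months
Adjusted term: 127 months + 49 months + 19 months = 195 months
Early plea reduction: 20% of 195 months = 39 months (rounded down)
After reduction: 195 − 39 = 156 months
Cap at 252 months: 156 months is within the cap, no reduction.
Minimum 87 months: 156 months meets the minimum, no increase.

156 months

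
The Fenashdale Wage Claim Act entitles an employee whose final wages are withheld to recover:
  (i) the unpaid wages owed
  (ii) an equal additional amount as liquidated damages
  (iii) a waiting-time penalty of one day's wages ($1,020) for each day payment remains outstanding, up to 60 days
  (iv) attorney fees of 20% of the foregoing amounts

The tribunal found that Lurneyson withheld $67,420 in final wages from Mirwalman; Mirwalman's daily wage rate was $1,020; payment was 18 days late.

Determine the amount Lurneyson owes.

$183,840

Liquidated damages (equal amount): $67,420
Penalty days: min(18, 60) = 18
Waiting-time penalty: 18 × $1,020 = $18,360
Subtotal: $67,420 + $67,420 + $18,360 = $153,200
Attorney fees: 20% of $153,200 = $30,640
Total award: $153,200 + $30,640 = $183,840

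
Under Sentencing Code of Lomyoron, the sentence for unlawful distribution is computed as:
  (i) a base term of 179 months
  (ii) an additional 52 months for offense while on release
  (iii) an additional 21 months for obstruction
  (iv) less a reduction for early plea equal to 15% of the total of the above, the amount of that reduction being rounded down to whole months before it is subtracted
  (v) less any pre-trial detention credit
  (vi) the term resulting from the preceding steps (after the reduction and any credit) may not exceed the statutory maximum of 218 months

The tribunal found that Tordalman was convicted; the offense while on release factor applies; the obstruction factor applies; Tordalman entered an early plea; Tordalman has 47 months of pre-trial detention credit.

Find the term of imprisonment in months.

Offense while on release enhancement: +52 months
Obstruction enhancement: +21 months
Adjusted term: 179 months + 52 months + 21 months = 252 months
Early plea reduction: 15% of 252 months = 37 months (rounded down)
After reduction: 252 − 37 = 215 months
Less pre-trial detention credit: 215 months − 47 months = 168 months
Cap at 218 months: 168 months is within the cap, no reduction.

168 months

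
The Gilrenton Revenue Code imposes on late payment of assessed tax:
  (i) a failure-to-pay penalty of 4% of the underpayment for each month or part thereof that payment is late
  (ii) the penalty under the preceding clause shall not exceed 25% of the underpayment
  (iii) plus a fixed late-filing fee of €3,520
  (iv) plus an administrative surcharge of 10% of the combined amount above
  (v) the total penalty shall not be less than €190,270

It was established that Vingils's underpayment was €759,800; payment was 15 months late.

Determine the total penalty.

Penalty: €212,817

Accrued rate: 4% × 15 = 60%, capped at 25% → 25%
Failure-to-pay penalty: 25% of €759,800 = €189,950
Penalty before surcharge: €189,950 + €3,520 = €193,470
Administrative surcharge: 10% of €193,470 = €19,347
Total penalty: €193,470 + €19,347 = €212,817
Minimum €190,270: €212,817 meets the minimum, no increase.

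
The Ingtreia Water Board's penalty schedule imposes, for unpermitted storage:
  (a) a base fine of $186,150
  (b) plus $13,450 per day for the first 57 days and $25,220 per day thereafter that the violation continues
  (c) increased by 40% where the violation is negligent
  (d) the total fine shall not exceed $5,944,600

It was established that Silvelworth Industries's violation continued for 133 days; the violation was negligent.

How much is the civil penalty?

$4,017,328

First 57 days: 57 × $13,450 = $766,650
Remaining days: (133 − 57) × $25,220 = $1,916,720
Per-day component: $766,650 + $1,916,720 = $2,683,370
Base plus per-day: $186,150 + $2,683,370 = $2,869,520
Enhancement: 40% of $2,869,520 = $1,147,808
Enhanced fine: $2,869,520 + $1,147,808 = $4,017,328
Cap at $5,944,600: $4,017,328 is within the cap, no reduction.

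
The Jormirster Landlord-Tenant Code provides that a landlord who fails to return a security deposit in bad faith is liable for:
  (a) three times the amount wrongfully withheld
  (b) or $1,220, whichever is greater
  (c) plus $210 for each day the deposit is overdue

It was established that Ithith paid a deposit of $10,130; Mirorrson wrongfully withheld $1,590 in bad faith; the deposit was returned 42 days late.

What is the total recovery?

Trebled: 3 × $1,590 = $4,770
Minimum $1,220: $4,770 meets the minimum, no increase.
Late-return penalty: 42 × $210 = $8,820
Damages plus late penalty: $4,770 + $8,820 = $13,590

$13,590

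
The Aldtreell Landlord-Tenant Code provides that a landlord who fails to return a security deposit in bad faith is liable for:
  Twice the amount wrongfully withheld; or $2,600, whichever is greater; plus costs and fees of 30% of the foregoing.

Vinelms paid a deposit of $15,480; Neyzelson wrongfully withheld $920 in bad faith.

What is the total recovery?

Recovery: $3,380

Doubled: 2 × $920 = $1,840
Minimum $2,600: $1,840 is below the minimum → $2,600
Costs and fees: 30% of $2,600 = $780
Total recovery: $2,600 + $780 = $3,380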